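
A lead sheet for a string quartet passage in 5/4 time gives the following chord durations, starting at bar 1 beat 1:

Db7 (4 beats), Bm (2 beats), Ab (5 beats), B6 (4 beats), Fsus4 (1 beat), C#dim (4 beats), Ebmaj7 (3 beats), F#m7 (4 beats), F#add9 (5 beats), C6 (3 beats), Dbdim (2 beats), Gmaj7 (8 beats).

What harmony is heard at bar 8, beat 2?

Beat 2 of bar 8 is beat (8−1)×5 + 2 = 37 overall.
Running totals: Db7 ends at 4, Bm ends at 6, Ab ends at 11, B6 ends at 15, Fsus4 ends at 16, C#dim ends at 20, Ebmaj7 ends at 23, F#m7 ends at 27, F#add9 ends at 32, C6 ends at 35, Dbdim ends at 37.
Beat 37 falls within Dbdim.

Dbdim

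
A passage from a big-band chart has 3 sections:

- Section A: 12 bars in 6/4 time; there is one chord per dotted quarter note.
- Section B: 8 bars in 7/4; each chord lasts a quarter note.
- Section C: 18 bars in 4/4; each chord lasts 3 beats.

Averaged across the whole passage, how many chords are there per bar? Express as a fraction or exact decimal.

A: 12 × 6 = 72 beats ÷ 1.5 = 48 chords.
B: 8 × 7 = 56 beats ÷ 1 = 56 chords.
C: 18 × 4 = 72 beats ÷ 3 = 24 chords.
Overall: 128 chords over 38 bars → 128/38 = 64/19 chords per bar.

64/19 chords per bar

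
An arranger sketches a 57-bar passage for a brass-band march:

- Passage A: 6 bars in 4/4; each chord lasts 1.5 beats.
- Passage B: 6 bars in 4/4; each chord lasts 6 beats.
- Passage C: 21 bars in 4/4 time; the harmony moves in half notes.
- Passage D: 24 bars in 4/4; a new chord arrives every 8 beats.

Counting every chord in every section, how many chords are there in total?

A: 6·4 = 24 beats, 24/1.5 = 16 chords.
B: 6·4 = 24 beats, 24/6 = 4 chords.
C: 21·4 = 84 beats, 84/2 = 42 chords.
D: 24·4 = 96 beats, 96/8 = 12 chords.
Total: 16 + 4 + 42 + 12 = 74.

74 chords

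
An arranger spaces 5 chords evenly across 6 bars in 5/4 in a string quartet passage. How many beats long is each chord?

6 bars × 5 beats/bar = 30 beats total.
30 beats ÷ 5 chords = 6 beats per chord.

6 beats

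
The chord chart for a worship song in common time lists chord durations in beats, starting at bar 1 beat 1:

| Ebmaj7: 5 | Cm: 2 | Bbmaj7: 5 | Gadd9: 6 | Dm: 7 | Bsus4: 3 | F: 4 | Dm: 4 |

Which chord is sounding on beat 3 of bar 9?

Dm

Beat 3 of bar 9 is beat (9−1)×4 + 3 = 35 overall.
Running totals: Ebmaj7 ends at 5, Cm ends at 7, Bbmaj7 ends at 12, Gadd9 ends at 18, Dm ends at 25, Bsus4 ends at 28, F ends at 32, Dm ends at 36.
Beat 35 falls within Dm.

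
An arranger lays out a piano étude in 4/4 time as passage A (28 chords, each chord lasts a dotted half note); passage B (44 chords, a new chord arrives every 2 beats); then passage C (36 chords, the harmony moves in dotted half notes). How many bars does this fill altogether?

70 bars

A: 28 × 3 = 84 beats = 21 bars.
B: 44 × 2 = 88 beats = 22 bars.
C: 36 × 3 = 108 beats = 27 bars.
Total: 21 + 22 + 27 = 70 bars.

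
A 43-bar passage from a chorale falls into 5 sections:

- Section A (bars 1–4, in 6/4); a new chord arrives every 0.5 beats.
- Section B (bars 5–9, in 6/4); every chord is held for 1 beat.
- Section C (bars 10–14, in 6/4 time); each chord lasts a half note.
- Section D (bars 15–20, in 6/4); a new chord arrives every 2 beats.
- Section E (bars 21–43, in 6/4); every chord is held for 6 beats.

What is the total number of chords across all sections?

A has 24 beats and chords last 0.5 each, so 48 chords.
B has 30 beats and chords last 1 each, so 30 chords.
C has 30 beats and chords last 2 each, so 15 chords.
D has 36 beats and chords last 2 each, so 18 chords.
E has 138 beats and chords last 6 each, so 23 chords.
Total: 48 + 30 + 15 + 18 + 23 = 134.

134 chords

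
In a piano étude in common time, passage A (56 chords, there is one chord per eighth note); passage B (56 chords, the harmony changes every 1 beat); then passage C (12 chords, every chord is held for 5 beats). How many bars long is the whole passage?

A: 56 × 0.5 = 28 beats = 7 bars.
B: 56 × 1 = 56 beats = 14 bars.
C: 12 × 5 = 60 beats = 15 bars.
Total: 7 + 14 + 15 = 36 bars.

36 bars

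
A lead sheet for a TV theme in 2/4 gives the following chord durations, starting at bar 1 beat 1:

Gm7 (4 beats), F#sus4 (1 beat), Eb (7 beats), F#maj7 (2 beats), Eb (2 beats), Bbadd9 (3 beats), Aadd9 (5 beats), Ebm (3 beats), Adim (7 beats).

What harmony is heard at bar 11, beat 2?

Beat 2 of bar 11 is beat (11−1)×2 + 2 = 22 overall.
Running totals: Gm7 ends at 4, F#sus4 ends at 5, Eb ends at 12, F#maj7 ends at 14, Eb ends at 16, Bbadd9 ends at 19, Aadd9 ends at 24.
Beat 22 falls within Aadd9.

Aadd9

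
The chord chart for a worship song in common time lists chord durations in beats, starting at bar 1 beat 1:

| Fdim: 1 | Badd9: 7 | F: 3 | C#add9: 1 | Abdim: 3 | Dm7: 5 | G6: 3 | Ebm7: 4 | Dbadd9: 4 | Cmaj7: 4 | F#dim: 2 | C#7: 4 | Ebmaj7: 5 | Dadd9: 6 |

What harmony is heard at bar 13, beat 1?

Dadd9

Beat 1 of bar 13 is beat (13−1)×4 + 1 = 49 overall.
Running totals: Fdim ends at 1, Badd9 ends at 8, F ends at 11, C#add9 ends at 12, Abdim ends at 15, Dm7 ends at 20, G6 ends at 23, Ebm7 ends at 27, Dbadd9 ends at 31, Cmaj7 ends at 35, F#dim ends at 37, C#7 ends at 41, Ebmaj7 ends at 46, Dadd9 ends at 52.
Beat 49 falls within Dadd9.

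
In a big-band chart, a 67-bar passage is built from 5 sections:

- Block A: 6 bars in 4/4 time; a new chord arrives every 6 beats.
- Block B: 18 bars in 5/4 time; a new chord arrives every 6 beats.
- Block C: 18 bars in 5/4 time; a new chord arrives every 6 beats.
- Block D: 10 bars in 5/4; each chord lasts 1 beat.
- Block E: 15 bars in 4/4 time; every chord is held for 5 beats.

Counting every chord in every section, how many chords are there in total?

A: 6·4 = 24 beats, 24/6 = 4 chords.
B: 18·5 = 90 beats, 90/6 = 15 chords.
C: 18·5 = 90 beats, 90/6 = 15 chords.
D: 10·5 = 50 beats, 50/1 = 50 chords.
E: 15·4 = 60 beats, 60/5 = 12 chords.
Total: 4 + 15 + 15 + 50 + 12 = 96.

96 chords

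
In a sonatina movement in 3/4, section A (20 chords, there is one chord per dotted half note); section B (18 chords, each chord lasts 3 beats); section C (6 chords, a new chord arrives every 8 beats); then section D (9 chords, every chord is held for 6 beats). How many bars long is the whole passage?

72 bars

A: 20 × 3 = 60 beats = 20 bars.
B: 18 × 3 = 54 beats = 18 bars.
C: 6 × 8 = 48 beats = 16 bars.
D: 9 × 6 = 54 beats = 18 bars.
Total: 20 + 18 + 16 + 18 = 72 bars.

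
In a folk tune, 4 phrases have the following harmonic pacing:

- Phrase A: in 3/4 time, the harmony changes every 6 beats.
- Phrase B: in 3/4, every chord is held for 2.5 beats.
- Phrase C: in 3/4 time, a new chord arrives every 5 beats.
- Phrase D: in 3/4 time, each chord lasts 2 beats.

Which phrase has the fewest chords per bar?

A: 3/6 = 0.5 chords/bar.
B: 3/2.5 = 1.2 chords/bar.
C: 3/5 = 0.6 chords/bar.
D: 3/2 = 1.5 chords/bar.
Slowest is A at 0.5 chords/bar.

Phrase A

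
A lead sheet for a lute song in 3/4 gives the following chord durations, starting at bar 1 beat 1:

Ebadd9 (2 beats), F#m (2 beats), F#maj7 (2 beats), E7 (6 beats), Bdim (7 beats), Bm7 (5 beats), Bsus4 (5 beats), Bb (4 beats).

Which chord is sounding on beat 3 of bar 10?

Beat 3 of bar 10 is beat (10−1)×3 + 3 = 30 overall.
Running totals: Ebadd9 ends at 2, F#m ends at 4, F#maj7 ends at 6, E7 ends at 12, Bdim ends at 19, Bm7 ends at 24, Bsus4 ends at 29, Bb ends at 33.
Beat 30 falls within Bb.

Bb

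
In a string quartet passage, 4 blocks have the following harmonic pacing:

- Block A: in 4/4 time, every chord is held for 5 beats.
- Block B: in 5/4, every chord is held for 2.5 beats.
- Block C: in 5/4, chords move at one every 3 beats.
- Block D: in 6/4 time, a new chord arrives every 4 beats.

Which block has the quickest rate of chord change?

Block B

A: each chord is 5 beats in 4/4, so 0.8 per bar.
B: each chord is 2.5 beats in 5/4, so 2 per bar.
C: each chord is 3 beats in 5/4, so 5/3 per bar.
D: each chord is 4 beats in 6/4, so 1.5 per bar.
Fastest is B at 2 chords/bar.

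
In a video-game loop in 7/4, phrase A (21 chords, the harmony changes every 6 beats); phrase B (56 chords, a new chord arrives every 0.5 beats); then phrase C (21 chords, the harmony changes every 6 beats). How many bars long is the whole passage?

A: 21 × 6 = 126 beats = 18 bars.
B: 56 × 0.5 = 28 beats = 4 bars.
C: 21 × 6 = 126 beats = 18 bars.
Total: 18 + 4 + 18 = 40 bars.

40 bars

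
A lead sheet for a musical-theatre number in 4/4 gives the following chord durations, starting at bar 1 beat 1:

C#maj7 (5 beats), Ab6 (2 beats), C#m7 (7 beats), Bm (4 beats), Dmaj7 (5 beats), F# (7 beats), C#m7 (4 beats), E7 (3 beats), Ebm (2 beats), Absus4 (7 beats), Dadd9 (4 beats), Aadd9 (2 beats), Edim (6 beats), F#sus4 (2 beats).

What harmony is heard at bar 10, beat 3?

Ebm

Beat 3 of bar 10 is beat (10−1)×4 + 3 = 39 overall.
Running totals: C#maj7 ends at 5, Ab6 ends at 7, C#m7 ends at 14, Bm ends at 18, Dmaj7 ends at 23, F# ends at 30, C#m7 ends at 34, E7 ends at 37, Ebm ends at 39.
Beat 39 falls within Ebm.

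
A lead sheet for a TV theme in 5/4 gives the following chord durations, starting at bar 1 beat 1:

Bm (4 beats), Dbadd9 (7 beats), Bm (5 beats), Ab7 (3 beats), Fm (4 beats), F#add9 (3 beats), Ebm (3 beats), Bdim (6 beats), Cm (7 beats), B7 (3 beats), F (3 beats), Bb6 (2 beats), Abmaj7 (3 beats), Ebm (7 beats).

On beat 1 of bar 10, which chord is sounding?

F

Beat 1 of bar 10 is beat (10−1)×5 + 1 = 46 overall.
Running totals: Bm ends at 4, Dbadd9 ends at 11, Bm ends at 16, Ab7 ends at 19, Fm ends at 23, F#add9 ends at 26, Ebm ends at 29, Bdim ends at 35, Cm ends at 42, B7 ends at 45, F ends at 48.
Beat 46 falls within F.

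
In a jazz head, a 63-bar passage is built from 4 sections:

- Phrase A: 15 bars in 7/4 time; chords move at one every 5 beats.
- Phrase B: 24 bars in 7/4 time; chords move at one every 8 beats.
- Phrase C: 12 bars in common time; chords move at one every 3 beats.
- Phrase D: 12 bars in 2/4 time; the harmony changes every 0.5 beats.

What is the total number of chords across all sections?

106 chords

A: 15 bars × 7 beats = 105 beats; 5 beats/chord → 21 chords.
B: 24 bars × 7 beats = 168 beats; 8 beats/chord → 21 chords.
C: 12 bars × 4 beats = 48 beats; 3 beats/chord → 16 chords.
D: 12 bars × 2 beats = 24 beats; 0.5 beats/chord → 48 chords.
Total: 21 + 21 + 16 + 48 = 106.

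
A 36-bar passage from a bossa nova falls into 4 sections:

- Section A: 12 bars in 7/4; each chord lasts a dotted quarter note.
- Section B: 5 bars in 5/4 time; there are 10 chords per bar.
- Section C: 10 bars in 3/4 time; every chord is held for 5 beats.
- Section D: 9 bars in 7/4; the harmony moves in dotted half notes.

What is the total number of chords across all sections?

133 chords

A: 12·7 = 84 beats, 84/1.5 = 56 chords.
B: 5·5 = 25 beats, 25/0.5 = 50 chords.
C: 10·3 = 30 beats, 30/5 = 6 chords.
D: 9·7 = 63 beats, 63/3 = 21 chords.
Total: 56 + 50 + 6 + 21 = 133.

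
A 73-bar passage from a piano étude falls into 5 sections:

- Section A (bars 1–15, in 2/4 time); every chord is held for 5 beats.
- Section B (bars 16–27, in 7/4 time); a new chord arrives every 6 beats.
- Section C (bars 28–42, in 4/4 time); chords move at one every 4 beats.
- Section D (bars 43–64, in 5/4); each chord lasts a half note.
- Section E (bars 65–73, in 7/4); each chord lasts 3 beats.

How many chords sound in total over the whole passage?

111 chords

A: 15 bars × 2 beats = 30 beats; 5 beats/chord → 6 chords.
B: 12 bars × 7 beats = 84 beats; 6 beats/chord → 14 chords.
C: 15 bars × 4 beats = 60 beats; 4 beats/chord → 15 chords.
D: 22 bars × 5 beats = 110 beats; 2 beats/chord → 55 chords.
E: 9 bars × 7 beats = 63 beats; 3 beats/chord → 21 chords.
Total: 6 + 14 + 15 + 55 + 21 = 111.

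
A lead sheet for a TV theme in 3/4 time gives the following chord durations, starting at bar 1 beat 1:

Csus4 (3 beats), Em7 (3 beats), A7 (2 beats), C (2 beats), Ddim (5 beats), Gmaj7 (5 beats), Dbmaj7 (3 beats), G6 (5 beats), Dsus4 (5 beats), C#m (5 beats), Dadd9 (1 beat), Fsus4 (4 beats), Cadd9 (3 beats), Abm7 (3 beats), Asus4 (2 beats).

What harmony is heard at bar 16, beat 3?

Abm7

Beat 3 of bar 16 is beat (16−1)×3 + 3 = 48 overall.
Running totals: Csus4 ends at 3, Em7 ends at 6, A7 ends at 8, C ends at 10, Ddim ends at 15, Gmaj7 ends at 20, Dbmaj7 ends at 23, G6 ends at 28, Dsus4 ends at 33, C#m ends at 38, Dadd9 ends at 39, Fsus4 ends at 43, Cadd9 ends at 46, Abm7 ends at 49.
Beat 48 falls within Abm7.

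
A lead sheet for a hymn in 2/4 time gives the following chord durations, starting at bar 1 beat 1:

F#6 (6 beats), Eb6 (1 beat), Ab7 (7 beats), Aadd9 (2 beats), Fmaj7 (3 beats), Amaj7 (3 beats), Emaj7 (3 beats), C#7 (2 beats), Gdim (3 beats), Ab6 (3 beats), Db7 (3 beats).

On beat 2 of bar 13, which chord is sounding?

Beat 2 of bar 13 is beat (13−1)×2 + 2 = 26 overall.
Running totals: F#6 ends at 6, Eb6 ends at 7, Ab7 ends at 14, Aadd9 ends at 16, Fmaj7 ends at 19, Amaj7 ends at 22, Emaj7 ends at 25, C#7 ends at 27.
Beat 26 falls within C#7.

C#7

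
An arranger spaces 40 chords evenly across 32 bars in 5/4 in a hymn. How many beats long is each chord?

32 bars × 5 beats/bar = 160 beats total.
160 beats ÷ 40 chords = 4 beats per chord.
(That is a whole note.)

4 beats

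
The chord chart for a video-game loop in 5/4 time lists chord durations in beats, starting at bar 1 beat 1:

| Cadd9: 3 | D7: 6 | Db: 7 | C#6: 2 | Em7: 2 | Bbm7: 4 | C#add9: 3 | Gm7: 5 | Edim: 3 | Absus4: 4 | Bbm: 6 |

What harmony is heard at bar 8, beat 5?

Beat 5 of bar 8 is beat (8−1)×5 + 5 = 40 overall.
Running totals: Cadd9 ends at 3, D7 ends at 9, Db ends at 16, C#6 ends at 18, Em7 ends at 20, Bbm7 ends at 24, C#add9 ends at 27, Gm7 ends at 32, Edim ends at 35, Absus4 ends at 39, Bbm ends at 45.
Beat 40 falls within Bbm.

Bbm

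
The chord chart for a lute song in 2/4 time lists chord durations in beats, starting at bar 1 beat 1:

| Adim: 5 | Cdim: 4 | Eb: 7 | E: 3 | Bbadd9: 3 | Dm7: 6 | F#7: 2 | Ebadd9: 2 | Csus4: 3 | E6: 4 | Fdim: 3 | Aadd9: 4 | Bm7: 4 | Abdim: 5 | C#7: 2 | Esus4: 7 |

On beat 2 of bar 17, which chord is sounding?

Beat 2 of bar 17 is beat (17−1)×2 + 2 = 34 overall.
Running totals: Adim ends at 5, Cdim ends at 9, Eb ends at 16, E ends at 19, Bbadd9 ends at 22, Dm7 ends at 28, F#7 ends at 30, Ebadd9 ends at 32, Csus4 ends at 35.
Beat 34 falls within Csus4.

Csus4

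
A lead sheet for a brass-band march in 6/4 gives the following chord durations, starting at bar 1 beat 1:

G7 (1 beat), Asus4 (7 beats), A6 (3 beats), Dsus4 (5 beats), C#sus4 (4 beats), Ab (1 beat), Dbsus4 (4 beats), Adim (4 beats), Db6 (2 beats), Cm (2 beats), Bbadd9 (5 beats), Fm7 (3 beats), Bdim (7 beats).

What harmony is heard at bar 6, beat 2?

Beat 2 of bar 6 is beat (6−1)×6 + 2 = 32 overall.
Running totals: G7 ends at 1, Asus4 ends at 8, A6 ends at 11, Dsus4 ends at 16, C#sus4 ends at 20, Ab ends at 21, Dbsus4 ends at 25, Adim ends at 29, Db6 ends at 31, Cm ends at 33.
Beat 32 falls within Cm.

Cm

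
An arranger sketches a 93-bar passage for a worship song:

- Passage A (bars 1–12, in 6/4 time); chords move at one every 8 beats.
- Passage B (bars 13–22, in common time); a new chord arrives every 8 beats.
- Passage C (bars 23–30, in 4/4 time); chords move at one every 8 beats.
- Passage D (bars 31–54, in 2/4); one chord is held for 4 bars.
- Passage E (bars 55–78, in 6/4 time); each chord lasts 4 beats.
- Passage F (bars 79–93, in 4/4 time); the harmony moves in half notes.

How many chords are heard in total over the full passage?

90 chords

A has 72 beats and chords last 8 each, so 9 chords.
B has 40 beats and chords last 8 each, so 5 chords.
C has 32 beats and chords last 8 each, so 4 chords.
D has 48 beats and chords last 8 each, so 6 chords.
E has 144 beats and chords last 4 each, so 36 chords.
F has 60 beats and chords last 2 each, so 30 chords.
Total: 9 + 5 + 4 + 6 + 36 + 30 = 90.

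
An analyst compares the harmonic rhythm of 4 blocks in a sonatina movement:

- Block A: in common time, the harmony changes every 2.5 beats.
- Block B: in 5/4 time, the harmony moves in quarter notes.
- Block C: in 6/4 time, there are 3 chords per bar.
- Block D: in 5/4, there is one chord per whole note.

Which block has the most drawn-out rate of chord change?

Block D

A: 4 beats/bar ÷ 2.5 beats/chord = 1.6 chords/bar.
B: 5 beats/bar ÷ 1 beat/chord = 5 chords/bar.
C: 6 beats/bar ÷ 2 beats/chord = 3 chords/bar.
D: 5 beats/bar ÷ 4 beats/chord = 1.25 chords/bar.
Slowest is D at 1.25 chords/bar.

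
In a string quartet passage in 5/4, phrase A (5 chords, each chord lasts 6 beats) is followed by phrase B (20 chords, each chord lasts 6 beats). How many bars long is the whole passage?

30 bars

A: 5 × 6 = 30 beats = 6 bars.
B: 20 × 6 = 120 beats = 24 bars.
Total: 6 + 24 = 30 bars.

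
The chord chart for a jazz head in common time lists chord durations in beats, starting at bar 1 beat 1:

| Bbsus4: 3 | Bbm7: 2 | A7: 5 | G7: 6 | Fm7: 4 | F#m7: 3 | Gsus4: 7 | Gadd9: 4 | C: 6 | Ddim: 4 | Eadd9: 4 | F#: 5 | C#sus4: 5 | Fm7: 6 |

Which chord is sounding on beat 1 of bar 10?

C

Beat 1 of bar 10 is beat (10−1)×4 + 1 = 37 overall.
Running totals: Bbsus4 ends at 3, Bbm7 ends at 5, A7 ends at 10, G7 ends at 16, Fm7 ends at 20, F#m7 ends at 23, Gsus4 ends at 30, Gadd9 ends at 34, C ends at 40.
Beat 37 falls within C.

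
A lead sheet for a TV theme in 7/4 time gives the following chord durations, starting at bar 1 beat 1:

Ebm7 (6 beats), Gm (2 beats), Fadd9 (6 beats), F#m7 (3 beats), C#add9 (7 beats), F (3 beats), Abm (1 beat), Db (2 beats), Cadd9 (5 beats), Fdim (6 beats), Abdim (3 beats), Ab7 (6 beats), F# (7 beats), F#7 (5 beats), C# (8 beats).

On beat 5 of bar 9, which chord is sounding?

Beat 5 of bar 9 is beat (9−1)×7 + 5 = 61 overall.
Running totals: Ebm7 ends at 6, Gm ends at 8, Fadd9 ends at 14, F#m7 ends at 17, C#add9 ends at 24, F ends at 27, Abm ends at 28, Db ends at 30, Cadd9 ends at 35, Fdim ends at 41, Abdim ends at 44, Ab7 ends at 50, F# ends at 57, F#7 ends at 62.
Beat 61 falls within F#7.

F#7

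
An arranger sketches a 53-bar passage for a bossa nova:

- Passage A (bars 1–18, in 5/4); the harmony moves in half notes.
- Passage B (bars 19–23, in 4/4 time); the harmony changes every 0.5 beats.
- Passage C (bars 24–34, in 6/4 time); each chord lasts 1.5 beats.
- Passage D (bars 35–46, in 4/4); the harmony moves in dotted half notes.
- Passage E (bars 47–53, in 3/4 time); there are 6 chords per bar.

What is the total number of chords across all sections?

A has 90 beats and chords last 2 each, so 45 chords.
B has 20 beats and chords last 0.5 each, so 40 chords.
C has 66 beats and chords last 1.5 each, so 44 chords.
D has 48 beats and chords last 3 each, so 16 chords.
E has 21 beats and chords last 0.5 each, so 42 chords.
Total: 45 + 40 + 44 + 16 + 42 = 187.

187 chords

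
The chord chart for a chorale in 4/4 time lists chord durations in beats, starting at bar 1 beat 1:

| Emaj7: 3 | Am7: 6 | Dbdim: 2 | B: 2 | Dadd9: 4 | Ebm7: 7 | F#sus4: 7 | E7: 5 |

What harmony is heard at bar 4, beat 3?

Beat 3 of bar 4 is beat (4−1)×4 + 3 = 15 overall.
Running totals: Emaj7 ends at 3, Am7 ends at 9, Dbdim ends at 11, B ends at 13, Dadd9 ends at 17.
Beat 15 falls within Dadd9.

Dadd9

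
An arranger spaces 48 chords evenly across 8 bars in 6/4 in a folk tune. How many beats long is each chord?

1 beat

8 bars × 6 beats/bar = 48 beats total.
48 beats ÷ 48 chords = 1 beats per chord.
(That is a quarter note.)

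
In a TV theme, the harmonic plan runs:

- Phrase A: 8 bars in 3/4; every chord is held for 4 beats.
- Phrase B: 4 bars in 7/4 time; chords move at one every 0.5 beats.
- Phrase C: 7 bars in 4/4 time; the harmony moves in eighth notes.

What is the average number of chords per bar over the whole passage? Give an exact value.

A: 8 × 3 = 24 beats ÷ 4 = 6 chords.
B: 4 × 7 = 28 beats ÷ 0.5 = 56 chords.
C: 7 × 4 = 28 beats ÷ 0.5 = 56 chords.
Overall: 118 chords over 19 bars → 118/19 = 118/19 chords per bar.

118/19 chords per bar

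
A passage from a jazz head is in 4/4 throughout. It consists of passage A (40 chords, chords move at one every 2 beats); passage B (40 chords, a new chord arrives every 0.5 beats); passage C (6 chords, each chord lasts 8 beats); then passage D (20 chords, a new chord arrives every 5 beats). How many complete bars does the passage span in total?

62 bars

A: 40 × 2 = 80 beats = 20 bars.
B: 40 × 0.5 = 20 beats = 5 bars.
C: 6 × 8 = 48 beats = 12 bars.
D: 20 × 5 = 100 beats = 25 bars.
Total: 20 + 5 + 12 + 25 = 62 bars.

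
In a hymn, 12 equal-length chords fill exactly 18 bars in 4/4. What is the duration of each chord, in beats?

6 beats

18 bars × 4 beats/bar = 72 beats total.
72 beats ÷ 12 chords = 6 beats per chord.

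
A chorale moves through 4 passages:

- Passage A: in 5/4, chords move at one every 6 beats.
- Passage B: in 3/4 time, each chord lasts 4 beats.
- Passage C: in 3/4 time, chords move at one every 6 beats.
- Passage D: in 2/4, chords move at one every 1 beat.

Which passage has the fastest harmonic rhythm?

A: 5/6 = 5/6 chords/bar.
B: 3/4 = 0.75 chords/bar.
C: 3/6 = 0.5 chords/bar.
D: 2/1 = 2 chords/bar.
Fastest is D at 2 chords/bar.

Passage D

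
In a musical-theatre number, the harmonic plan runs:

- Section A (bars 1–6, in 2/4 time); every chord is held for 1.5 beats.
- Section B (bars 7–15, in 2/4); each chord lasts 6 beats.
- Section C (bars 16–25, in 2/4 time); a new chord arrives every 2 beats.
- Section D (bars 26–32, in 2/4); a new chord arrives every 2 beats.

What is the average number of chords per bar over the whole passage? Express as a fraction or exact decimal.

A: 6 × 2 = 12 beats ÷ 1.5 = 8 chords.
B: 9 × 2 = 18 beats ÷ 6 = 3 chords.
C: 10 × 2 = 20 beats ÷ 2 = 10 chords.
D: 7 × 2 = 14 beats ÷ 2 = 7 chords.
Overall: 28 chords over 32 bars → 28/32 = 0.875 chords per bar.

0.875 chords per bar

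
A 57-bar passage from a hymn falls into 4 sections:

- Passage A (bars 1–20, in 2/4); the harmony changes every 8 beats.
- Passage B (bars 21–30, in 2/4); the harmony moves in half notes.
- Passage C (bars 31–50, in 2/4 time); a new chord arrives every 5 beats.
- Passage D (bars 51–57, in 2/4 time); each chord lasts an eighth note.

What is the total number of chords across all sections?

A: 20 bars × 2 beats = 40 beats; 8 beats/chord → 5 chords.
B: 10 bars × 2 beats = 20 beats; 2 beats/chord → 10 chords.
C: 20 bars × 2 beats = 40 beats; 5 beats/chord → 8 chords.
D: 7 bars × 2 beats = 14 beats; 0.5 beats/chord → 28 chords.
Total: 5 + 10 + 8 + 28 = 51.

51 chords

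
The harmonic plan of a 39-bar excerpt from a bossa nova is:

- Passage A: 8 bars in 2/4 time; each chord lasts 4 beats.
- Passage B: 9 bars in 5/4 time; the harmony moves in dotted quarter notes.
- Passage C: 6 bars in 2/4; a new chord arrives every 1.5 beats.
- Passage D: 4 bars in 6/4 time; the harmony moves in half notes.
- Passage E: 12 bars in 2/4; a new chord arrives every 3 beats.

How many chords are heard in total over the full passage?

A: 8 bars × 2 beats = 16 beats; 4 beats/chord → 4 chords.
B: 9 bars × 5 beats = 45 beats; 1.5 beats/chord → 30 chords.
C: 6 bars × 2 beats = 12 beats; 1.5 beats/chord → 8 chords.
D: 4 bars × 6 beats = 24 beats; 2 beats/chord → 12 chords.
E: 12 bars × 2 beats = 24 beats; 3 beats/chord → 8 chords.
Total: 4 + 30 + 8 + 12 + 8 = 62.

62 chords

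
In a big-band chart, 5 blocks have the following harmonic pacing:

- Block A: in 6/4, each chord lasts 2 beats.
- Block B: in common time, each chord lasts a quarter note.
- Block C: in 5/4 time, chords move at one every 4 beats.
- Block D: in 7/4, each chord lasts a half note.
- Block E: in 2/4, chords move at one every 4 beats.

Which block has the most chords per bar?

A: each chord is 2 beats in 6/4, so 3 per bar.
B: each chord is 1 beat in 4/4, so 4 per bar.
C: each chord is 4 beats in 5/4, so 1.25 per bar.
D: each chord is 2 beats in 7/4, so 3.5 per bar.
E: each chord is 4 beats in 2/4, so 0.5 per bar.
Fastest is B at 4 chords/bar.

Block B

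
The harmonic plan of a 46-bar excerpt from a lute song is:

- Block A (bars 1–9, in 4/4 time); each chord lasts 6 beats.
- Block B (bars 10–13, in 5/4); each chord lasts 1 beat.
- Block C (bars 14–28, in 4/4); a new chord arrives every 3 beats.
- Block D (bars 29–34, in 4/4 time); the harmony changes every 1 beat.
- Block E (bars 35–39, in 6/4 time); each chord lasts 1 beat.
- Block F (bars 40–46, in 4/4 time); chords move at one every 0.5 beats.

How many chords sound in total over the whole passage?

156 chords

A: 9 bars × 4 beats = 36 beats; 6 beats/chord → 6 chords.
B: 4 bars × 5 beats = 20 beats; 1 beat/chord → 20 chords.
C: 15 bars × 4 beats = 60 beats; 3 beats/chord → 20 chords.
D: 6 bars × 4 beats = 24 beats; 1 beat/chord → 24 chords.
E: 5 bars × 6 beats = 30 beats; 1 beat/chord → 30 chords.
F: 7 bars × 4 beats = 28 beats; 0.5 beats/chord → 56 chords.
Total: 6 + 20 + 20 + 24 + 30 + 56 = 156.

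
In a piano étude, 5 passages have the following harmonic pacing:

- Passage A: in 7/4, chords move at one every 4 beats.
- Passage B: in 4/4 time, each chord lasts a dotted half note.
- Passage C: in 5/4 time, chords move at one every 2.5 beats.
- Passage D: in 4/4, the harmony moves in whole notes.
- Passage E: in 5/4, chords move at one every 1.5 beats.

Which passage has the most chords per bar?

Passage E

A: 7 beats/bar ÷ 4 beats/chord = 1.75 chords/bar.
B: 4 beats/bar ÷ 3 beats/chord = 4/3 chords/bar.
C: 5 beats/bar ÷ 2.5 beats/chord = 2 chords/bar.
D: 4 beats/bar ÷ 4 beats/chord = 1 chord/bar.
E: 5 beats/bar ÷ 1.5 beats/chord = 10/3 chords/bar.
Fastest is E at 10/3 chords/bar.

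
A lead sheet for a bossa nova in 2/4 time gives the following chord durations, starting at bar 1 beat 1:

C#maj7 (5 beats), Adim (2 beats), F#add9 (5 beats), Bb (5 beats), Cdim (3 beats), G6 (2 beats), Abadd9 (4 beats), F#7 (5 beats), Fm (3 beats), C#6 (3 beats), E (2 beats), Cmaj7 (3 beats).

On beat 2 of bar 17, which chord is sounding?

Beat 2 of bar 17 is beat (17−1)×2 + 2 = 34 overall.
Running totals: C#maj7 ends at 5, Adim ends at 7, F#add9 ends at 12, Bb ends at 17, Cdim ends at 20, G6 ends at 22, Abadd9 ends at 26, F#7 ends at 31, Fm ends at 34.
Beat 34 falls within Fm.

Fm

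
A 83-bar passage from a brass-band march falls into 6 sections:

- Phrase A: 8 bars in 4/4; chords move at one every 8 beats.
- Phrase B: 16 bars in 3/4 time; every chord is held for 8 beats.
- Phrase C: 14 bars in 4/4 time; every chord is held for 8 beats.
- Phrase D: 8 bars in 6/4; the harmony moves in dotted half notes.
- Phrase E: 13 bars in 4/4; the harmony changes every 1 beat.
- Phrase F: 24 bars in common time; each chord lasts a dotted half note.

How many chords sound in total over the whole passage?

A: 8·4 = 32 beats, 32/8 = 4 chords.
B: 16·3 = 48 beats, 48/8 = 6 chords.
C: 14·4 = 56 beats, 56/8 = 7 chords.
D: 8·6 = 48 beats, 48/3 = 16 chords.
E: 13·4 = 52 beats, 52/1 = 52 chords.
F: 24·4 = 96 beats, 96/3 = 32 chords.
Total: 4 + 6 + 7 + 16 + 52 + 32 = 117.

117 chords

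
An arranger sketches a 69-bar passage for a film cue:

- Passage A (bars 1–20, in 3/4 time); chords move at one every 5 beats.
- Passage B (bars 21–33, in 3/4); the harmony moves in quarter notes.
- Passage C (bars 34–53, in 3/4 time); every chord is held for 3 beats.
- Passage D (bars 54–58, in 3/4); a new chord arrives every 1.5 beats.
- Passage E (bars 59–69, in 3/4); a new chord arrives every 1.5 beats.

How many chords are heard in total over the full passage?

103 chords

A has 60 beats and chords last 5 each, so 12 chords.
B has 39 beats and chords last 1 each, so 39 chords.
C has 60 beats and chords last 3 each, so 20 chords.
D has 15 beats and chords last 1.5 each, so 10 chords.
E has 33 beats and chords last 1.5 each, so 22 chords.
Total: 12 + 39 + 20 + 10 + 22 = 103.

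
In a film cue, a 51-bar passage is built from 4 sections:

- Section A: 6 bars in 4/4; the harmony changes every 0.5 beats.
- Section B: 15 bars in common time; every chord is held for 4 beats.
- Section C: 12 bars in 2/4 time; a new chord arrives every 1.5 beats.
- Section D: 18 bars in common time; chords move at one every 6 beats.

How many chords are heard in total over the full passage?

91 chords

A has 24 beats and chords last 0.5 each, so 48 chords.
B has 60 beats and chords last 4 each, so 15 chords.
C has 24 beats and chords last 1.5 each, so 16 chords.
D has 72 beats and chords last 6 each, so 12 chords.
Total: 48 + 15 + 16 + 12 = 91.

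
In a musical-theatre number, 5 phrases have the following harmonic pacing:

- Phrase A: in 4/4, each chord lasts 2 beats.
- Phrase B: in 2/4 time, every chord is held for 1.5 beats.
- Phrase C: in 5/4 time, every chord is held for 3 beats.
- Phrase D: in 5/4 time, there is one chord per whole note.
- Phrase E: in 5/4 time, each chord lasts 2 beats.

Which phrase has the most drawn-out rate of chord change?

Phrase D

A: 4/2 = 2 chords/bar.
B: 2/1.5 = 4/3 chords/bar.
C: 5/3 = 5/3 chords/bar.
D: 5/4 = 1.25 chords/bar.
E: 5/2 = 2.5 chords/bar.
Slowest is D at 1.25 chords/bar.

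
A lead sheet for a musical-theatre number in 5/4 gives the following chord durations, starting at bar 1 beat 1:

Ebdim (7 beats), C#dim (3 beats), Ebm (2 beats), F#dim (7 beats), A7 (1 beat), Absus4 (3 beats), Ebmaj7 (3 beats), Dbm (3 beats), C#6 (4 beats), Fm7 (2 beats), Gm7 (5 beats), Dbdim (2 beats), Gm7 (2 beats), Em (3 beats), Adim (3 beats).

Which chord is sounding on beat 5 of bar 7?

Beat 5 of bar 7 is beat (7−1)×5 + 5 = 35 overall.
Running totals: Ebdim ends at 7, C#dim ends at 10, Ebm ends at 12, F#dim ends at 19, A7 ends at 20, Absus4 ends at 23, Ebmaj7 ends at 26, Dbm ends at 29, C#6 ends at 33, Fm7 ends at 35.
Beat 35 falls within Fm7.

Fm7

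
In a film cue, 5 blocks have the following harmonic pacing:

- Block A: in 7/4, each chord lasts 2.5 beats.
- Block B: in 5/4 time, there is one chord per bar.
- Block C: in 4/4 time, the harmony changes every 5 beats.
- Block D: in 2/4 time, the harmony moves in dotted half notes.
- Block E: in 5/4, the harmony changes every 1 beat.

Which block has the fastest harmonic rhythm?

A: each chord is 2.5 beats in 7/4, so 2.8 per bar.
B: each chord is 5 beats in 5/4, so 1 per bar.
C: each chord is 5 beats in 4/4, so 0.8 per bar.
D: each chord is 3 beats in 2/4, so 2/3 per bar.
E: each chord is 1 beat in 5/4, so 5 per bar.
Fastest is E at 5 chords/bar.

Block E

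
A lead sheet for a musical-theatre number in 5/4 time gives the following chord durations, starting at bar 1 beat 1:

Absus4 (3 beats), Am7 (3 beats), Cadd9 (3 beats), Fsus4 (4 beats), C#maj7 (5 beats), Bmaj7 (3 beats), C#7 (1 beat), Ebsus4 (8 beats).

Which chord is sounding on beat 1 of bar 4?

C#maj7

Beat 1 of bar 4 is beat (4−1)×5 + 1 = 16 overall.
Running totals: Absus4 ends at 3, Am7 ends at 6, Cadd9 ends at 9, Fsus4 ends at 13, C#maj7 ends at 18.
Beat 16 falls within C#maj7.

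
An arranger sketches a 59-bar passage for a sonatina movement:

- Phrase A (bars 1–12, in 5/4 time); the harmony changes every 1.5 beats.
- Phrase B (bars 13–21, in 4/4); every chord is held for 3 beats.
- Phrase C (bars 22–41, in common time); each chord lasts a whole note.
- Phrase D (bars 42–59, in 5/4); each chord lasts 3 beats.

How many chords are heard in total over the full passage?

102 chords

A has 60 beats and chords last 1.5 each, so 40 chords.
B has 36 beats and chords last 3 each, so 12 chords.
C has 80 beats and chords last 4 each, so 20 chords.
D has 90 beats and chords last 3 each, so 30 chords.
Total: 40 + 12 + 20 + 30 = 102.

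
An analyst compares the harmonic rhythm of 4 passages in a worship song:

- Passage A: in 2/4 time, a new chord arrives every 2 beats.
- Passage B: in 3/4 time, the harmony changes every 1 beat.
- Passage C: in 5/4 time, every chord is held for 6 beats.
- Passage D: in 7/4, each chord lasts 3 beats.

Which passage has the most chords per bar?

Passage B

A: each chord is 2 beats in 2/4, so 1 per bar.
B: each chord is 1 beat in 3/4, so 3 per bar.
C: each chord is 6 beats in 5/4, so 5/6 per bar.
D: each chord is 3 beats in 7/4, so 7/3 per bar.
Fastest is B at 3 chords/bar.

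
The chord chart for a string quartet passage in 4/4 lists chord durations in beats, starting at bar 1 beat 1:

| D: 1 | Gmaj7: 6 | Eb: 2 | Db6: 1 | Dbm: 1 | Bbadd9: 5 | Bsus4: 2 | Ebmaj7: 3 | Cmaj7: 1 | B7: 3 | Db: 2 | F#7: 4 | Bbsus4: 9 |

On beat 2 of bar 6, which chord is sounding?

Beat 2 of bar 6 is beat (6−1)×4 + 2 = 22 overall.
Running totals: D ends at 1, Gmaj7 ends at 7, Eb ends at 9, Db6 ends at 10, Dbm ends at 11, Bbadd9 ends at 16, Bsus4 ends at 18, Ebmaj7 ends at 21, Cmaj7 ends at 22.
Beat 22 falls within Cmaj7.

Cmaj7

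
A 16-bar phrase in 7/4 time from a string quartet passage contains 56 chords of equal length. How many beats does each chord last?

2 beats

16 bars × 7 beats/bar = 112 beats total.
112 beats ÷ 56 chords = 2 beats per chord.
(That is a half note.)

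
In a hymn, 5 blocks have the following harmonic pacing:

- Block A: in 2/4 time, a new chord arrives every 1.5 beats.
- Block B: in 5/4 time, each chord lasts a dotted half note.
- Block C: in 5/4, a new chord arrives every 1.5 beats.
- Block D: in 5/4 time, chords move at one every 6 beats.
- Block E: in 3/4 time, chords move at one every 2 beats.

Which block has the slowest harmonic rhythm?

A: 2 beats/bar ÷ 1.5 beats/chord = 4/3 chords/bar.
B: 5 beats/bar ÷ 3 beats/chord = 5/3 chords/bar.
C: 5 beats/bar ÷ 1.5 beats/chord = 10/3 chords/bar.
D: 5 beats/bar ÷ 6 beats/chord = 5/6 chords/bar.
E: 3 beats/bar ÷ 2 beats/chord = 1.5 chords/bar.
Slowest is D at 5/6 chords/bar.

Block D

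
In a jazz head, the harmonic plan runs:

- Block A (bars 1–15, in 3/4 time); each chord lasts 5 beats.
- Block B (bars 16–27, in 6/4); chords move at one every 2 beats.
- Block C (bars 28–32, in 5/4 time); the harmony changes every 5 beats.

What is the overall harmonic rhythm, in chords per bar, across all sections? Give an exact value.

25/16 chords per bar

A: 15 × 3 = 45 beats ÷ 5 = 9 chords.
B: 12 × 6 = 72 beats ÷ 2 = 36 chords.
C: 5 × 5 = 25 beats ÷ 5 = 5 chords.
Overall: 50 chords over 32 bars → 50/32 = 25/16 chords per bar.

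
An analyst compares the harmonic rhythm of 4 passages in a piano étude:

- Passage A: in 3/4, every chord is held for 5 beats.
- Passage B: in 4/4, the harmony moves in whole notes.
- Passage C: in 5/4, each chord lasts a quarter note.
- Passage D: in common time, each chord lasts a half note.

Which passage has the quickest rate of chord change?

Passage C

A: each chord is 5 beats in 3/4, so 0.6 per bar.
B: each chord is 4 beats in 4/4, so 1 per bar.
C: each chord is 1 beat in 5/4, so 5 per bar.
D: each chord is 2 beats in 4/4, so 2 per bar.
Fastest is C at 5 chords/bar.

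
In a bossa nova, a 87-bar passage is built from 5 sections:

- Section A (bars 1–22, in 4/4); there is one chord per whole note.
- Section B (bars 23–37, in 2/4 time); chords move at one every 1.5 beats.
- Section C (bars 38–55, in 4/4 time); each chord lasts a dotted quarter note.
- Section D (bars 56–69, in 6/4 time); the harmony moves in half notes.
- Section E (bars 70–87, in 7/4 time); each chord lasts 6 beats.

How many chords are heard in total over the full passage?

153 chords

A: 22 bars × 4 beats = 88 beats; 4 beats/chord → 22 chords.
B: 15 bars × 2 beats = 30 beats; 1.5 beats/chord → 20 chords.
C: 18 bars × 4 beats = 72 beats; 1.5 beats/chord → 48 chords.
D: 14 bars × 6 beats = 84 beats; 2 beats/chord → 42 chords.
E: 18 bars × 7 beats = 126 beats; 6 beats/chord → 21 chords.
Total: 22 + 20 + 48 + 42 + 21 = 153.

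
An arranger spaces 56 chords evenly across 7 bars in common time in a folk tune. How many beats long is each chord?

7 bars × 4 beats/bar = 28 beats total.
28 beats ÷ 56 chords = 0.5 beats per chord.
(That is an eighth note.)

0.5 beats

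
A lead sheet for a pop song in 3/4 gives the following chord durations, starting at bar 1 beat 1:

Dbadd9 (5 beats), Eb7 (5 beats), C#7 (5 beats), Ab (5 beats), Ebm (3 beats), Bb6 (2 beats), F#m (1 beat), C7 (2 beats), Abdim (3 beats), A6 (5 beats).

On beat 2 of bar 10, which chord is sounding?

Beat 2 of bar 10 is beat (10−1)×3 + 2 = 29 overall.
Running totals: Dbadd9 ends at 5, Eb7 ends at 10, C#7 ends at 15, Ab ends at 20, Ebm ends at 23, Bb6 ends at 25, F#m ends at 26, C7 ends at 28, Abdim ends at 31.
Beat 29 falls within Abdim.

Abdim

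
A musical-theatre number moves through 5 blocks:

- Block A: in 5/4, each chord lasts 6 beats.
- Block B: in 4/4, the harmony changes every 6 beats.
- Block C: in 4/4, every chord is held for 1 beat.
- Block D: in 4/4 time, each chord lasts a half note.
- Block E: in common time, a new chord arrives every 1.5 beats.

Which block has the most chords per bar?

A: 5 beats/bar ÷ 6 beats/chord = 5/6 chords/bar.
B: 4 beats/bar ÷ 6 beats/chord = 2/3 chords/bar.
C: 4 beats/bar ÷ 1 beat/chord = 4 chords/bar.
D: 4 beats/bar ÷ 2 beats/chord = 2 chords/bar.
E: 4 beats/bar ÷ 1.5 beats/chord = 8/3 chords/bar.
Fastest is C at 4 chords/bar.

Block C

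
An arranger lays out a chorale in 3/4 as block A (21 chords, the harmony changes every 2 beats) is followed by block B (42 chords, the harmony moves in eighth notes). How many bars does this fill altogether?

A: 21 × 2 = 42 beats = 14 bars.
B: 42 × 0.5 = 21 beats = 7 bars.
Total: 14 + 7 = 21 bars.

21 bars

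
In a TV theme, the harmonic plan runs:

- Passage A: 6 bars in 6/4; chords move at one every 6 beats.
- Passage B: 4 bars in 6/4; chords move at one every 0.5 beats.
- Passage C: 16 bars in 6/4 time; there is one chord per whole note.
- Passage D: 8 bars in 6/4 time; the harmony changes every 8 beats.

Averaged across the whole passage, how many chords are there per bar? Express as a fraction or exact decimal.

A: 6 bars of 6 beats is 36 beats; at 6 beats each that's 6 chords.
B: 4 bars of 6 beats is 24 beats; at 0.5 beats each that's 48 chords.
C: 16 bars of 6 beats is 96 beats; at 4 beats each that's 24 chords.
D: 8 bars of 6 beats is 48 beats; at 8 beats each that's 6 chords.
Overall: 84 chords over 34 bars → 84/34 = 42/17 chords per bar.

42/17 chords per bar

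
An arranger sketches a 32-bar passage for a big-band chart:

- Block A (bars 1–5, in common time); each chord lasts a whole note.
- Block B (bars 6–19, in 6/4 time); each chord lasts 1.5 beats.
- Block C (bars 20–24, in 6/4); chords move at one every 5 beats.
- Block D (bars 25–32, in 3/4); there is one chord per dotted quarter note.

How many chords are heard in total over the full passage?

A: 5·4 = 20 beats, 20/4 = 5 chords.
B: 14·6 = 84 beats, 84/1.5 = 56 chords.
C: 5·6 = 30 beats, 30/5 = 6 chords.
D: 8·3 = 24 beats, 24/1.5 = 16 chords.
Total: 5 + 56 + 6 + 16 = 83.

83 chords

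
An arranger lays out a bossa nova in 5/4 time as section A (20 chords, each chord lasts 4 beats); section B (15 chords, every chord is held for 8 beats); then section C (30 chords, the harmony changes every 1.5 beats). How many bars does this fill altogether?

49 bars

A: 20 × 4 = 80 beats = 16 bars.
B: 15 × 8 = 120 beats = 24 bars.
C: 30 × 1.5 = 45 beats = 9 bars.
Total: 16 + 24 + 9 = 49 bars.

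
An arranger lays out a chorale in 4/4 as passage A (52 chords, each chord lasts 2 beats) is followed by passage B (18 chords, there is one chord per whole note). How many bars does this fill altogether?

A: 52 × 2 = 104 beats = 26 bars.
B: 18 × 4 = 72 beats = 18 bars.
Total: 26 + 18 = 44 bars.

44 bars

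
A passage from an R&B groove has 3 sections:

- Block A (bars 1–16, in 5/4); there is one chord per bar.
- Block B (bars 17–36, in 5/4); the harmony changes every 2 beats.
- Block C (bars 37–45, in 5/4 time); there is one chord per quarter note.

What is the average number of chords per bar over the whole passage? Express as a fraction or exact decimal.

A: 16 bars of 5 beats is 80 beats; at 5 beats each that's 16 chords.
B: 20 bars of 5 beats is 100 beats; at 2 beats each that's 50 chords.
C: 9 bars of 5 beats is 45 beats; at 1 beat each that's 45 chords.
Overall: 111 chords over 45 bars → 111/45 = 37/15 chords per bar.

37/15 chords per bar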